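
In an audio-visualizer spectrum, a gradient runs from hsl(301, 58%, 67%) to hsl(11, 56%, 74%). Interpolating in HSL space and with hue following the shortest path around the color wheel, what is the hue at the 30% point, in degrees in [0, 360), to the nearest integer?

322

Hue: 11 − 301 = -290°, but |-290| > 180 so the shorter arc goes the other way: Δh = -290 + 360 = 70°.
H = 301 + 0.3 × (70) = 322 → 322°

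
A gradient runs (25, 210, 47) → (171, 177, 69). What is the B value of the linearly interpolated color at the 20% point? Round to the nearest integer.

51

B = 47 + 0.2 × (69 − 47) = 51.4 → 51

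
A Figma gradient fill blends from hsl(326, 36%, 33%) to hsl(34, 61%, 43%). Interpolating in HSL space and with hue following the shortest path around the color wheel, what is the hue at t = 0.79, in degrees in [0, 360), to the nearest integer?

Hue: 34 − 326 = -292°, but |-292| > 180 so the shorter arc goes the other way: Δh = -292 + 360 = 68°.
H = 326 + 0.79 × (68) = 379.72 → 380 → 380 mod 360 = 20°

20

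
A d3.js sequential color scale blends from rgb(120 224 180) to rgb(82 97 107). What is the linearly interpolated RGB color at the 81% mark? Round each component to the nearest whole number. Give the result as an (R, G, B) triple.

81% corresponds to t = 0.81.
R = 120 + 0.81 × (82 − 120) = 120 + 0.81 × -38 = 89.22 → 89
G = 224 + 0.81 × (97 − 224) = 224 + 0.81 × -127 = 121.13 → 121
B = 180 + 0.81 × (107 − 180) = 180 + 0.81 × -73 = 120.87 → 121

(89, 121, 121)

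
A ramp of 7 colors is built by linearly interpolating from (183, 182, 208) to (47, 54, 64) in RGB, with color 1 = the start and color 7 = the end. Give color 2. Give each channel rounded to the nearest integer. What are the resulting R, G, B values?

(160, 161, 184)

With 7 swatches and endpoints inclusive, swatch 2 sits at t = (2 − 1)/(7 − 1) = 1/6 ≈ 0.1667.
R = 183 + 0.1667 × (47 − 183) = 160.329 → 160
G = 182 + 0.1667 × (54 − 182) = 160.662 → 161
B = 208 + 0.1667 × (64 − 208) = 183.995 → 184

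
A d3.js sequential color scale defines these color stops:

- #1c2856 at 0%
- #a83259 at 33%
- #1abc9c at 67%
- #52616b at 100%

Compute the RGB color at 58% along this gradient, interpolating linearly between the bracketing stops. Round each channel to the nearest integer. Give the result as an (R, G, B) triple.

58% lies between the 33% and 67% stops, so the local fraction is t = (58 − 33)/(67 − 33) = 25/34 ≈ 0.7353.
#a83259 → (168, 50, 89); #1abc9c → (26, 188, 156).
R = 168 + 0.7353 × (26 − 168) = 63.587 → 64
G = 50 + 0.7353 × (188 − 50) = 151.471 → 151
B = 89 + 0.7353 × (156 − 89) = 138.265 → 138

(64, 151, 138)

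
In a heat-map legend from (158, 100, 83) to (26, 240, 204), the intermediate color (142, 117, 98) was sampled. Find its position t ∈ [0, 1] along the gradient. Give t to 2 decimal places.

Invert the lerp on the G channel (largest span, 140): t = (117 − 100) / (240 − 100) = 17/140 = 0.12143.
Check on R: (142 − 158)/(26 − 158) = 0.1212 ✓

0.12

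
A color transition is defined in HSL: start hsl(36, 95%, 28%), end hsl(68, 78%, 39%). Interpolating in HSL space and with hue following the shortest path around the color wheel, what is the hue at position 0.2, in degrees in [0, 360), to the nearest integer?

42

Hue arc: Δh = 68 − 36 = 32° (|Δh| ≤ 180, already the shorter path).
H = 36 + 0.2 × (32) = 42.4 → 42°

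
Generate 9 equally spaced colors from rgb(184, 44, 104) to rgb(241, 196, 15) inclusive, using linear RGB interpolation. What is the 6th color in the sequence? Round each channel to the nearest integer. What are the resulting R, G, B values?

(220, 139, 48)

With 9 swatches and endpoints inclusive, swatch 6 sits at t = (6 − 1)/(9 − 1) = 5/8 ≈ 0.625.
R = 184 + 0.625 × (241 − 184) = 219.625 → 220
G = 44 + 0.625 × (196 − 44) = 139 → 139
B = 104 + 0.625 × (15 − 104) = 48.375 → 48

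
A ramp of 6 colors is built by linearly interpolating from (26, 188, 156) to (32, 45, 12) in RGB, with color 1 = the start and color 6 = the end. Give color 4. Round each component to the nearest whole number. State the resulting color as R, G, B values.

With 6 swatches and endpoints inclusive, swatch 4 sits at t = (4 − 1)/(6 − 1) = 3/5 ≈ 0.6.
R = 26 + 0.6 × (32 − 26) = 29.6 → 30
G = 188 + 0.6 × (45 − 188) = 102.2 → 102
B = 156 + 0.6 × (12 − 156) = 69.6 → 70

(30, 102, 70)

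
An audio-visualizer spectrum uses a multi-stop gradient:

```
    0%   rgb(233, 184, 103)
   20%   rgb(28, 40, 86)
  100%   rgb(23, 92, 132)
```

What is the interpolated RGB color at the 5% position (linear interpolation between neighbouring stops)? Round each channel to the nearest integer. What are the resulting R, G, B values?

5% lies between the 0% and 20% stops, so the local fraction is t = (5 − 0)/(20 − 0) = 5/20 ≈ 0.25.
R = 233 + 0.25 × (28 − 233) = 181.75 → 182
G = 184 + 0.25 × (40 − 184) = 148 → 148
B = 103 + 0.25 × (86 − 103) = 98.75 → 99

(182, 148, 99)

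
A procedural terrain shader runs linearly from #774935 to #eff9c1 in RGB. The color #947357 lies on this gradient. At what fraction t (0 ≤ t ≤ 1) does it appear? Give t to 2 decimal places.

Invert the lerp on the G channel (largest span, 176): t = (115 − 73) / (249 − 73) = 42/176 = 0.23864.
Check on R: (148 − 119)/(239 − 119) = 0.2417 ✓

0.24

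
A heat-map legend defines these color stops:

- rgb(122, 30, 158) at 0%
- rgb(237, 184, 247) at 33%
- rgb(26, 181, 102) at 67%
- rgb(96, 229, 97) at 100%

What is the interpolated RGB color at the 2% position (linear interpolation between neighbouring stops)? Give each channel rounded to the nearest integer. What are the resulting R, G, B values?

(129, 39, 163)

2% lies between the 0% and 33% stops, so the local fraction is t = (2 − 0)/(33 − 0) = 2/33 ≈ 0.0606.
R = 122 + 0.0606 × (237 − 122) = 128.969 → 129
G = 30 + 0.0606 × (184 − 30) = 39.332 → 39
B = 158 + 0.0606 × (247 − 158) = 163.393 → 163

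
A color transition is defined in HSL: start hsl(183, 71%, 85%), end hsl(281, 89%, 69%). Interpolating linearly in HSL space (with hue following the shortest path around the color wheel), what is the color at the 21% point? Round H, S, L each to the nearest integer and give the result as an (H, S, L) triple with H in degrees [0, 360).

(204, 75, 82)

Hue arc: Δh = 281 − 183 = 98° (|Δh| ≤ 180, already the shorter path).
H = 183 + 0.21 × (98) = 203.58 → 204°
S = 71 + 0.21 × (89 − 71) = 74.78 → 75%
L = 85 + 0.21 × (69 − 85) = 81.64 → 82%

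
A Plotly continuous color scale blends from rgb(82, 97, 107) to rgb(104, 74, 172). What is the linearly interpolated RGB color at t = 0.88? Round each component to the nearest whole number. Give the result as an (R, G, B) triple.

R = 82 + 0.88 × (104 − 82) = 82 + 0.88 × 22 = 101.36 → 101
G = 97 + 0.88 × (74 − 97) = 97 + 0.88 × -23 = 76.76 → 77
B = 107 + 0.88 × (172 − 107) = 107 + 0.88 × 65 = 164.2 → 164

(101, 77, 164)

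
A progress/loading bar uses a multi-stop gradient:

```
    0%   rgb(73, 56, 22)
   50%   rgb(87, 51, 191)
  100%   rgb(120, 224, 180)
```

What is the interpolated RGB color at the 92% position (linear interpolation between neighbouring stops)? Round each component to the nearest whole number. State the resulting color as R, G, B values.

92% lies between the 50% and 100% stops, so the local fraction is t = (92 − 50)/(100 − 50) = 42/50 ≈ 0.84.
R = 87 + 0.84 × (120 − 87) = 114.72 → 115
G = 51 + 0.84 × (224 − 51) = 196.32 → 196
B = 191 + 0.84 × (180 − 191) = 181.76 → 182

(115, 196, 182)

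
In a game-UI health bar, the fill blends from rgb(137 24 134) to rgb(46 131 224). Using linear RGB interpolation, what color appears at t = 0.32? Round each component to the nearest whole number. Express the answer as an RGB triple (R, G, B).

R = 137 + 0.32 × (46 − 137) = 137 + 0.32 × -91 = 107.88 → 108
G = 24 + 0.32 × (131 − 24) = 24 + 0.32 × 107 = 58.24 → 58
B = 134 + 0.32 × (224 − 134) = 134 + 0.32 × 90 = 162.8 → 163

(108, 58, 163)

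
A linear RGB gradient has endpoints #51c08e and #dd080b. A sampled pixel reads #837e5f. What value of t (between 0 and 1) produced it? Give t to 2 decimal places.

Invert the lerp on the G channel (largest span, 184): t = (126 − 192) / (8 − 192) = -66/-184 = 0.3587.
Check on R: (131 − 81)/(221 − 81) = 0.3571 ✓

0.36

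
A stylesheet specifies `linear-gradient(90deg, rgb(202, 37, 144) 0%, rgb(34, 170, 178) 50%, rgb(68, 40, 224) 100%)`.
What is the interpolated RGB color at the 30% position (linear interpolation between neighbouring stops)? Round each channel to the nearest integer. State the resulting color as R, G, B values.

(101, 117, 164)

30% lies between the 0% and 50% stops, so the local fraction is t = (30 − 0)/(50 − 0) = 30/50 ≈ 0.6.
R = 202 + 0.6 × (34 − 202) = 101.2 → 101
G = 37 + 0.6 × (170 − 37) = 116.8 → 117
B = 144 + 0.6 × (178 − 144) = 164.4 → 164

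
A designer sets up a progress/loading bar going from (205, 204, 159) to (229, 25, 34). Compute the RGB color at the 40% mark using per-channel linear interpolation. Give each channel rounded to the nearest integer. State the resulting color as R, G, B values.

(215, 132, 109)

40% corresponds to t = 0.4.
R = 205 + 0.4 × (229 − 205) = 205 + 0.4 × 24 = 214.6 → 215
G = 204 + 0.4 × (25 − 204) = 204 + 0.4 × -179 = 132.4 → 132
B = 159 + 0.4 × (34 − 159) = 159 + 0.4 × -125 = 109 → 109
So the blended color is (215, 132, 109), about #d7846d.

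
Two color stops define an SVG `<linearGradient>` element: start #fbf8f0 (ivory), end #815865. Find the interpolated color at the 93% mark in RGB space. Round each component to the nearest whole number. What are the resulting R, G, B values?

(138, 99, 111)

#fbf8f0 → (251, 248, 240); #815865 → (129, 88, 101).
93% corresponds to t = 0.93.
R = 251 + 0.93 × (129 − 251) = 251 + 0.93 × -122 = 137.54 → 138
G = 248 + 0.93 × (88 − 248) = 248 + 0.93 × -160 = 99.2 → 99
B = 240 + 0.93 × (101 − 240) = 240 + 0.93 × -139 = 110.73 → 111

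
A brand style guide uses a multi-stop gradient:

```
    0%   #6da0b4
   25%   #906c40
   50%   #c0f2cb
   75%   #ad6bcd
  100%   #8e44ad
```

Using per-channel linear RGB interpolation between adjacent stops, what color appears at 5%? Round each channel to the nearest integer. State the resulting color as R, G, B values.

(116, 150, 157)

5% lies between the 0% and 25% stops, so the local fraction is t = (5 − 0)/(25 − 0) = 5/25 ≈ 0.2.
#6da0b4 → (109, 160, 180); #906c40 → (144, 108, 64).
R = 109 + 0.2 × (144 − 109) = 116 → 116
G = 160 + 0.2 × (108 − 160) = 149.6 → 150
B = 180 + 0.2 × (64 − 180) = 156.8 → 157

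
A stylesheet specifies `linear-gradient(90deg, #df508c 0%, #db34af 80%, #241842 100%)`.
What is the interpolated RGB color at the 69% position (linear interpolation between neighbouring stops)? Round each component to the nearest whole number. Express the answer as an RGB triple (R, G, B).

69% lies between the 0% and 80% stops, so the local fraction is t = (69 − 0)/(80 − 0) = 69/80 ≈ 0.8625.
#df508c → (223, 80, 140); #db34af → (219, 52, 175).
R = 223 + 0.8625 × (219 − 223) = 219.55 → 220
G = 80 + 0.8625 × (52 − 80) = 55.85 → 56
B = 140 + 0.8625 × (175 − 140) = 170.188 → 170

(220, 56, 170)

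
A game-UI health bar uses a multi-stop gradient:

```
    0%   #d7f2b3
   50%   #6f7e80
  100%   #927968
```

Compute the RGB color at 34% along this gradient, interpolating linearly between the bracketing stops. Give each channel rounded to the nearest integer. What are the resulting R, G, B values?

34% lies between the 0% and 50% stops, so the local fraction is t = (34 − 0)/(50 − 0) = 34/50 ≈ 0.68.
#d7f2b3 → (215, 242, 179); #6f7e80 → (111, 126, 128).
R = 215 + 0.68 × (111 − 215) = 144.28 → 144
G = 242 + 0.68 × (126 − 242) = 163.12 → 163
B = 179 + 0.68 × (128 − 179) = 144.32 → 144

(144, 163, 144)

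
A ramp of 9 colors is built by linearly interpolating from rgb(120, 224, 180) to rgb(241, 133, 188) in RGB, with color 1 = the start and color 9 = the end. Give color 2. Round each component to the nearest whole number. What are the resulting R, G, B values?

With 9 swatches and endpoints inclusive, swatch 2 sits at t = (2 − 1)/(9 − 1) = 1/8 ≈ 0.125.
R = 120 + 0.125 × (241 − 120) = 135.125 → 135
G = 224 + 0.125 × (133 − 224) = 212.625 → 213
B = 180 + 0.125 × (188 − 180) = 181 → 181

(135, 213, 181)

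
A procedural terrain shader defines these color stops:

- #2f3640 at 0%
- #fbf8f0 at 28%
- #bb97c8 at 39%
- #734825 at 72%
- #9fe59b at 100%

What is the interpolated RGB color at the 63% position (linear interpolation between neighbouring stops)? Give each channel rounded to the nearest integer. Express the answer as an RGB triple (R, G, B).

(135, 94, 81)

63% lies between the 39% and 72% stops, so the local fraction is t = (63 − 39)/(72 − 39) = 24/33 ≈ 0.7273.
#bb97c8 → (187, 151, 200); #734825 → (115, 72, 37).
R = 187 + 0.7273 × (115 − 187) = 134.634 → 135
G = 151 + 0.7273 × (72 − 151) = 93.543 → 94
B = 200 + 0.7273 × (37 − 200) = 81.45 → 81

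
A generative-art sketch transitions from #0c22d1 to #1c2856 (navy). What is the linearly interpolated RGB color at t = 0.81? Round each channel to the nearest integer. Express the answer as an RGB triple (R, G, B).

(25, 39, 109)

#0c22d1 → (12, 34, 209); #1c2856 → (28, 40, 86).
R = 12 + 0.81 × (28 − 12) = 12 + 0.81 × 16 = 24.96 → 25
G = 34 + 0.81 × (40 − 34) = 34 + 0.81 × 6 = 38.86 → 39
B = 209 + 0.81 × (86 − 209) = 209 + 0.81 × -123 = 109.37 → 109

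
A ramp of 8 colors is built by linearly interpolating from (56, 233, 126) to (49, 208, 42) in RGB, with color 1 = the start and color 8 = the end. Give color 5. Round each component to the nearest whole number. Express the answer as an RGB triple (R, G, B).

(52, 219, 78)

With 8 swatches and endpoints inclusive, swatch 5 sits at t = (5 − 1)/(8 − 1) = 4/7 ≈ 0.5714.
R = 56 + 0.5714 × (49 − 56) = 52 → 52
G = 233 + 0.5714 × (208 − 233) = 218.715 → 219
B = 126 + 0.5714 × (42 − 126) = 78.002 → 78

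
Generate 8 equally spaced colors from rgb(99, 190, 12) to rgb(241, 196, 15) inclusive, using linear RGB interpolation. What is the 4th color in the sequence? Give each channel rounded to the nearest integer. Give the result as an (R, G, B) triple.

(160, 193, 13)

With 8 swatches and endpoints inclusive, swatch 4 sits at t = (4 − 1)/(8 − 1) = 3/7 ≈ 0.4286.
R = 99 + 0.4286 × (241 − 99) = 159.861 → 160
G = 190 + 0.4286 × (196 − 190) = 192.572 → 193
B = 12 + 0.4286 × (15 − 12) = 13.286 → 13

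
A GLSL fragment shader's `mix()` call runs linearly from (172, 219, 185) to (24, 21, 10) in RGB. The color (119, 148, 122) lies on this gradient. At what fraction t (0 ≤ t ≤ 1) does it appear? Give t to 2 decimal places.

Invert the lerp on the G channel (largest span, 198): t = (148 − 219) / (21 − 219) = -71/-198 = 0.35859.
Check on R: (119 − 172)/(24 − 172) = 0.3581 ✓

0.36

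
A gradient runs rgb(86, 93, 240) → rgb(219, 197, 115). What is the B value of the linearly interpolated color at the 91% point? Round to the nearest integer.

B = 240 + 0.91 × (115 − 240) = 126.25 → 126

126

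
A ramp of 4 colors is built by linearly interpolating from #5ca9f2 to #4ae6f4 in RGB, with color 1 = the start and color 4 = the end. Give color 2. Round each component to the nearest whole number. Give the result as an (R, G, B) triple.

With 4 swatches and endpoints inclusive, swatch 2 sits at t = (2 − 1)/(4 − 1) = 1/3 ≈ 0.3333.
#5ca9f2 → (92, 169, 242); #4ae6f4 → (74, 230, 244).
R = 92 + 0.3333 × (74 − 92) = 86.001 → 86
G = 169 + 0.3333 × (230 − 169) = 189.331 → 189
B = 242 + 0.3333 × (244 − 242) = 242.667 → 243

(86, 189, 243)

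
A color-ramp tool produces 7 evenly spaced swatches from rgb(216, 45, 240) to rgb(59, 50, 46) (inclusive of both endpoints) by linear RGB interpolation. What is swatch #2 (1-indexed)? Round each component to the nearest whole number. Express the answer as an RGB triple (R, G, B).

(190, 46, 208)

With 7 swatches and endpoints inclusive, swatch 2 sits at t = (2 − 1)/(7 − 1) = 1/6 ≈ 0.1667.
R = 216 + 0.1667 × (59 − 216) = 189.828 → 190
G = 45 + 0.1667 × (50 − 45) = 45.834 → 46
B = 240 + 0.1667 × (46 − 240) = 207.66 → 208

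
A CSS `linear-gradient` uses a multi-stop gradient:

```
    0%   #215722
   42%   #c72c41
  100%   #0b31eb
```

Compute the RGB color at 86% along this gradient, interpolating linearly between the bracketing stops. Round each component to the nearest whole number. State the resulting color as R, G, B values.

86% lies between the 42% and 100% stops, so the local fraction is t = (86 − 42)/(100 − 42) = 44/58 ≈ 0.7586.
#c72c41 → (199, 44, 65); #0b31eb → (11, 49, 235).
R = 199 + 0.7586 × (11 − 199) = 56.383 → 56
G = 44 + 0.7586 × (49 − 44) = 47.793 → 48
B = 65 + 0.7586 × (235 − 65) = 193.962 → 194

(56, 48, 194)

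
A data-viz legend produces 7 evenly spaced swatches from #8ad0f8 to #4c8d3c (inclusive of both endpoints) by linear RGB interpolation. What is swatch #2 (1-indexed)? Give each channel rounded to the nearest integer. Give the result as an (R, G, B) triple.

With 7 swatches and endpoints inclusive, swatch 2 sits at t = (2 − 1)/(7 − 1) = 1/6 ≈ 0.1667.
#8ad0f8 → (138, 208, 248); #4c8d3c → (76, 141, 60).
R = 138 + 0.1667 × (76 − 138) = 127.665 → 128
G = 208 + 0.1667 × (141 − 208) = 196.831 → 197
B = 248 + 0.1667 × (60 − 248) = 216.66 → 217

(128, 197, 217)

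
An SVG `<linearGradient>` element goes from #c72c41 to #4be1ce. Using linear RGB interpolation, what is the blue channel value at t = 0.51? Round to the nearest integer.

B₁ = 65 (from #c72c41), B₂ = 206 (from #4be1ce).
B = 65 + 0.51 × (206 − 65) = 136.91 → 137

137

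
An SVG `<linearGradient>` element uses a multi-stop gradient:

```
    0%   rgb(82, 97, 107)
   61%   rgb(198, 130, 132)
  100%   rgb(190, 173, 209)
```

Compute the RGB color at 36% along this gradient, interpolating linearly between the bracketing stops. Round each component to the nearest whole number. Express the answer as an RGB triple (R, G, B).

(150, 116, 122)

36% lies between the 0% and 61% stops, so the local fraction is t = (36 − 0)/(61 − 0) = 36/61 ≈ 0.5902.
R = 82 + 0.5902 × (198 − 82) = 150.463 → 150
G = 97 + 0.5902 × (130 − 97) = 116.477 → 116
B = 107 + 0.5902 × (132 − 107) = 121.755 → 122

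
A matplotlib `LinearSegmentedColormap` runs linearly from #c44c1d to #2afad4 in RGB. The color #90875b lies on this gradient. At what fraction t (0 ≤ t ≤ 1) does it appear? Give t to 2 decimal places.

0.34

Invert the lerp on the B channel (largest span, 183): t = (91 − 29) / (212 − 29) = 62/183 = 0.3388.
Check on R: (144 − 196)/(42 − 196) = 0.3377 ✓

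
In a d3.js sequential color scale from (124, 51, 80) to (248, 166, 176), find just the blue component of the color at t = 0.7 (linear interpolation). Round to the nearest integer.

147

B = 80 + 0.7 × (176 − 80) = 147.2 → 147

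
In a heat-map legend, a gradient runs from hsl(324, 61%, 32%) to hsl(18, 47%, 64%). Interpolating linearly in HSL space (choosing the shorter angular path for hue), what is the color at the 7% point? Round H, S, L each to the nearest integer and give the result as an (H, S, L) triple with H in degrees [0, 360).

(328, 60, 34)

Hue: 18 − 324 = -306°, but |-306| > 180 so the shorter arc goes the other way: Δh = -306 + 360 = 54°.
H = 324 + 0.07 × (54) = 327.78 → 328°
S = 61 + 0.07 × (47 − 61) = 60.02 → 60%
L = 32 + 0.07 × (64 − 32) = 34.24 → 34%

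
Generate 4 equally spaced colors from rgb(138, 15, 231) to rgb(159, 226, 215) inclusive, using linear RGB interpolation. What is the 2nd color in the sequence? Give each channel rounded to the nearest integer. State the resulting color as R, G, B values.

(145, 85, 226)

With 4 swatches and endpoints inclusive, swatch 2 sits at t = (2 − 1)/(4 − 1) = 1/3 ≈ 0.3333.
R = 138 + 0.3333 × (159 − 138) = 144.999 → 145
G = 15 + 0.3333 × (226 − 15) = 85.326 → 85
B = 231 + 0.3333 × (215 − 231) = 225.667 → 226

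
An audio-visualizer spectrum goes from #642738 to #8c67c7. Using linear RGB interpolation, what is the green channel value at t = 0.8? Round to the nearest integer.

G₁ = 39 (from #642738), G₂ = 103 (from #8c67c7).
G = 39 + 0.8 × (103 − 39) = 90.2 → 90

90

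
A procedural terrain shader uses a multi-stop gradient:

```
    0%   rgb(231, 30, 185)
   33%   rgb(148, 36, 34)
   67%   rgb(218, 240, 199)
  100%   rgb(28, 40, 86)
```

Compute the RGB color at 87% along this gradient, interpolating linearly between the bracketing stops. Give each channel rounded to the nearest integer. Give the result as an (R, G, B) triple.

(103, 119, 131)

87% lies between the 67% and 100% stops, so the local fraction is t = (87 − 67)/(100 − 67) = 20/33 ≈ 0.6061.
R = 218 + 0.6061 × (28 − 218) = 102.841 → 103
G = 240 + 0.6061 × (40 − 240) = 118.78 → 119
B = 199 + 0.6061 × (86 − 199) = 130.511 → 131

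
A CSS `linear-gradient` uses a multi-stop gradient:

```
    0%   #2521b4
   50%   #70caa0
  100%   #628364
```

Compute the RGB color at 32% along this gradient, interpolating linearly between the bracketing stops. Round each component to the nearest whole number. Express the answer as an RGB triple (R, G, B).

32% lies between the 0% and 50% stops, so the local fraction is t = (32 − 0)/(50 − 0) = 32/50 ≈ 0.64.
#2521b4 → (37, 33, 180); #70caa0 → (112, 202, 160).
R = 37 + 0.64 × (112 − 37) = 85 → 85
G = 33 + 0.64 × (202 − 33) = 141.16 → 141
B = 180 + 0.64 × (160 − 180) = 167.2 → 167

(85, 141, 167)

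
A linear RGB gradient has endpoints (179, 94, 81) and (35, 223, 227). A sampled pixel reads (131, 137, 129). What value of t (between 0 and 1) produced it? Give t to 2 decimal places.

Invert the lerp on the B channel (largest span, 146): t = (129 − 81) / (227 − 81) = 48/146 = 0.32877.
Check on R: (131 − 179)/(35 − 179) = 0.3333 ✓

0.33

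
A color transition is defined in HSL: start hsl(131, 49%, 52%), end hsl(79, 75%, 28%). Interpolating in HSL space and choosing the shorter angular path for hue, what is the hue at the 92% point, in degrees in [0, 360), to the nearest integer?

Hue arc: Δh = 79 − 131 = -52° (|Δh| ≤ 180, already the shorter path).
H = 131 + 0.92 × (-52) = 83.16 → 83°

83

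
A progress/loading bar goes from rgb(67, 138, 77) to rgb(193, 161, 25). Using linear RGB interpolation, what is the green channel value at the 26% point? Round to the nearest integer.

144

G = 138 + 0.26 × (161 − 138) = 143.98 → 144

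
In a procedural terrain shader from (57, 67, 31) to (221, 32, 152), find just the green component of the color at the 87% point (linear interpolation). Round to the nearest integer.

37

G = 67 + 0.87 × (32 − 67) = 36.55 → 37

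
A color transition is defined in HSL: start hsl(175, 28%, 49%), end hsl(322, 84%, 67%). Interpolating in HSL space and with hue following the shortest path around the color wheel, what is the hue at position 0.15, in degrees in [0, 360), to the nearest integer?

197

Hue arc: Δh = 322 − 175 = 147° (|Δh| ≤ 180, already the shorter path).
H = 175 + 0.15 × (147) = 197.05 → 197°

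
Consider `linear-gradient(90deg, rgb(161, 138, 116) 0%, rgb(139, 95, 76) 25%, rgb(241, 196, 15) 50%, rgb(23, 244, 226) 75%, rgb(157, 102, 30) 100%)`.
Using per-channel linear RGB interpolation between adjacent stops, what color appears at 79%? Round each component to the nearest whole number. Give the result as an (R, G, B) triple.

(44, 221, 195)

79% lies between the 75% and 100% stops, so the local fraction is t = (79 − 75)/(100 − 75) = 4/25 ≈ 0.16.
R = 23 + 0.16 × (157 − 23) = 44.44 → 44
G = 244 + 0.16 × (102 − 244) = 221.28 → 221
B = 226 + 0.16 × (30 − 226) = 194.64 → 195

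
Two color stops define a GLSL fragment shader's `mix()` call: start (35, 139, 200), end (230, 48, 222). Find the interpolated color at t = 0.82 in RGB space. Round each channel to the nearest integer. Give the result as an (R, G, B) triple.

(195, 64, 218)

R = 35 + 0.82 × (230 − 35) = 35 + 0.82 × 195 = 194.9 → 195
G = 139 + 0.82 × (48 − 139) = 139 + 0.82 × -91 = 64.38 → 64
B = 200 + 0.82 × (222 − 200) = 200 + 0.82 × 22 = 218.04 → 218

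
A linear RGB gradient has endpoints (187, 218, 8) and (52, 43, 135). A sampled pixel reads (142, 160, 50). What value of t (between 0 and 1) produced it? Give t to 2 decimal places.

0.33

Invert the lerp on the G channel (largest span, 175): t = (160 − 218) / (43 − 218) = -58/-175 = 0.33143.
Check on R: (142 − 187)/(52 − 187) = 0.3333 ✓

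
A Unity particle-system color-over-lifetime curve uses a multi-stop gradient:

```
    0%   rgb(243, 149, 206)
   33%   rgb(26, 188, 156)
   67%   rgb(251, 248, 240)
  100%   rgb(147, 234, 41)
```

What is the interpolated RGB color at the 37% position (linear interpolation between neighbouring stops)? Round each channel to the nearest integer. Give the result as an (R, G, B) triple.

(52, 195, 166)

37% lies between the 33% and 67% stops, so the local fraction is t = (37 − 33)/(67 − 33) = 4/34 ≈ 0.1176.
R = 26 + 0.1176 × (251 − 26) = 52.46 → 52
G = 188 + 0.1176 × (248 − 188) = 195.056 → 195
B = 156 + 0.1176 × (240 − 156) = 165.878 → 166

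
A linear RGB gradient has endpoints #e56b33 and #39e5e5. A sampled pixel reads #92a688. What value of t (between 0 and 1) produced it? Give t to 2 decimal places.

0.48

Invert the lerp on the B channel (largest span, 178): t = (136 − 51) / (229 − 51) = 85/178 = 0.47753.
Check on R: (146 − 229)/(57 − 229) = 0.4826 ✓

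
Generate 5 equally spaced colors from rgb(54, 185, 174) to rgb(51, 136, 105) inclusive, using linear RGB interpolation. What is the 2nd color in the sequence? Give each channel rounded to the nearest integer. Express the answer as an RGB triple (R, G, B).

With 5 swatches and endpoints inclusive, swatch 2 sits at t = (2 − 1)/(5 − 1) = 1/4 ≈ 0.25.
R = 54 + 0.25 × (51 − 54) = 53.25 → 53
G = 185 + 0.25 × (136 − 185) = 172.75 → 173
B = 174 + 0.25 × (105 − 174) = 156.75 → 157

(53, 173, 157)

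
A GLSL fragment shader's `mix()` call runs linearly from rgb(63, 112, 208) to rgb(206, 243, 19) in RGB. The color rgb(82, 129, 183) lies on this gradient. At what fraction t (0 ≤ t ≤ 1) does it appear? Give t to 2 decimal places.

Invert the lerp on the B channel (largest span, 189): t = (183 − 208) / (19 − 208) = -25/-189 = 0.13228.
Check on R: (82 − 63)/(206 − 63) = 0.1329 ✓

0.13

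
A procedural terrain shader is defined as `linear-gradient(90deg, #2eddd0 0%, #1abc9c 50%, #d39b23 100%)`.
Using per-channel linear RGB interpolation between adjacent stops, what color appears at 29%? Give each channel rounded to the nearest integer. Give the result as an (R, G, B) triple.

(34, 202, 178)

29% lies between the 0% and 50% stops, so the local fraction is t = (29 − 0)/(50 − 0) = 29/50 ≈ 0.58.
#2eddd0 → (46, 221, 208); #1abc9c → (26, 188, 156).
R = 46 + 0.58 × (26 − 46) = 34.4 → 34
G = 221 + 0.58 × (188 − 221) = 201.86 → 202
B = 208 + 0.58 × (156 − 208) = 177.84 → 178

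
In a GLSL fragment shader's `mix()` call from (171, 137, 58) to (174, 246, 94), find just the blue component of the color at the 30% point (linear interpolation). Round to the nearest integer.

69

B = 58 + 0.3 × (94 − 58) = 68.8 → 69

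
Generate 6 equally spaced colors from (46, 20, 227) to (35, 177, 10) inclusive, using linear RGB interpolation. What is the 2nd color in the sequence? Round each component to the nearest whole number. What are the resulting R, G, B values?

(44, 51, 184)

With 6 swatches and endpoints inclusive, swatch 2 sits at t = (2 − 1)/(6 − 1) = 1/5 ≈ 0.2.
R = 46 + 0.2 × (35 − 46) = 43.8 → 44
G = 20 + 0.2 × (177 − 20) = 51.4 → 51
B = 227 + 0.2 × (10 − 227) = 183.6 → 184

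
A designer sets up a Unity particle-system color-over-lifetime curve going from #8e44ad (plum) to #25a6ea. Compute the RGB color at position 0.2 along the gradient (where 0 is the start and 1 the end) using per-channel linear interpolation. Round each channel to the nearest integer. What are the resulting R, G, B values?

#8e44ad → (142, 68, 173); #25a6ea → (37, 166, 234).
R = 142 + 0.2 × (37 − 142) = 142 + 0.2 × -105 = 121 → 121
G = 68 + 0.2 × (166 − 68) = 68 + 0.2 × 98 = 87.6 → 88
B = 173 + 0.2 × (234 − 173) = 173 + 0.2 × 61 = 185.2 → 185

(121, 88, 185)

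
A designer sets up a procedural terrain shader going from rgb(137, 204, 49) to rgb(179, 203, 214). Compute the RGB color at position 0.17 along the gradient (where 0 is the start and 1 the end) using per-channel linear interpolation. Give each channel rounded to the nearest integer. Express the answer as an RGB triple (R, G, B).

(144, 204, 77)

R = 137 + 0.17 × (179 − 137) = 137 + 0.17 × 42 = 144.14 → 144
G = 204 + 0.17 × (203 − 204) = 204 + 0.17 × -1 = 203.83 → 204
B = 49 + 0.17 × (214 − 49) = 49 + 0.17 × 165 = 77.05 → 77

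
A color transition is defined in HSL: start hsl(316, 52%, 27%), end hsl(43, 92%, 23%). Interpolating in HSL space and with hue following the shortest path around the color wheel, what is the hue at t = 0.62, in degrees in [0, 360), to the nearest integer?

10

Hue: 43 − 316 = -273°, but |-273| > 180 so the shorter arc goes the other way: Δh = -273 + 360 = 87°.
H = 316 + 0.62 × (87) = 369.94 → 370 → 370 mod 360 = 10°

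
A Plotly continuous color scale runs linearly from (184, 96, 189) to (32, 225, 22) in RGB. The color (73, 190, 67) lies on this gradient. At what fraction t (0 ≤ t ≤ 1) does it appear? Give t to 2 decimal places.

Invert the lerp on the B channel (largest span, 167): t = (67 − 189) / (22 − 189) = -122/-167 = 0.73054.
Check on R: (73 − 184)/(32 − 184) = 0.7303 ✓

0.73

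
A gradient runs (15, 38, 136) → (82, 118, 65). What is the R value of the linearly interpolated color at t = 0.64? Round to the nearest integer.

58

R = 15 + 0.64 × (82 − 15) = 57.88 → 58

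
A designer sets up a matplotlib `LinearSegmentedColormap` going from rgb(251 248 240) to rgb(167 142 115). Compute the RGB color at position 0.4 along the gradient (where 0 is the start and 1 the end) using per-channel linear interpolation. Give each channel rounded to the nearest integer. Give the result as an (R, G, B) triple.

R = 251 + 0.4 × (167 − 251) = 251 + 0.4 × -84 = 217.4 → 217
G = 248 + 0.4 × (142 − 248) = 248 + 0.4 × -106 = 205.6 → 206
B = 240 + 0.4 × (115 − 240) = 240 + 0.4 × -125 = 190 → 190

(217, 206, 190)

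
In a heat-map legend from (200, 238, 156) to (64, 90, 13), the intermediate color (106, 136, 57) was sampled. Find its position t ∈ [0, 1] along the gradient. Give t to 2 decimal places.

Invert the lerp on the G channel (largest span, 148): t = (136 − 238) / (90 − 238) = -102/-148 = 0.68919.
Check on R: (106 − 200)/(64 − 200) = 0.6912 ✓

0.69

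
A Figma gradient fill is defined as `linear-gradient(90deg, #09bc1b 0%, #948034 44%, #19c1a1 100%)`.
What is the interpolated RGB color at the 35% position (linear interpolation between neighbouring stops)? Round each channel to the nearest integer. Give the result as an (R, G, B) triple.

(120, 140, 47)

35% lies between the 0% and 44% stops, so the local fraction is t = (35 − 0)/(44 − 0) = 35/44 ≈ 0.7955.
#09bc1b → (9, 188, 27); #948034 → (148, 128, 52).
R = 9 + 0.7955 × (148 − 9) = 119.575 → 120
G = 188 + 0.7955 × (128 − 188) = 140.27 → 140
B = 27 + 0.7955 × (52 − 27) = 46.888 → 47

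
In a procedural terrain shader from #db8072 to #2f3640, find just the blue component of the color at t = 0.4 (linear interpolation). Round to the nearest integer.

B₁ = 114 (from #db8072), B₂ = 64 (from #2f3640).
B = 114 + 0.4 × (64 − 114) = 94 → 94

94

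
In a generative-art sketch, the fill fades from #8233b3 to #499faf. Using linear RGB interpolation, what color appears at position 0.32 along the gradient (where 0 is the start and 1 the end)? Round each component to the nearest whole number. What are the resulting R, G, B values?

#8233b3 → (130, 51, 179); #499faf → (73, 159, 175).
R = 130 + 0.32 × (73 − 130) = 130 + 0.32 × -57 = 111.76 → 112
G = 51 + 0.32 × (159 − 51) = 51 + 0.32 × 108 = 85.56 → 86
B = 179 + 0.32 × (175 − 179) = 179 + 0.32 × -4 = 177.72 → 178
So the blended color is (112, 86, 178), about #7056b2.

(112, 86, 178)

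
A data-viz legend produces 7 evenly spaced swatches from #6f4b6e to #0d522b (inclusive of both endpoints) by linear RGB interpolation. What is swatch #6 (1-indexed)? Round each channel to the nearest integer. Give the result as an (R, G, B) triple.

(29, 81, 54)

With 7 swatches and endpoints inclusive, swatch 6 sits at t = (6 − 1)/(7 − 1) = 5/6 ≈ 0.8333.
#6f4b6e → (111, 75, 110); #0d522b → (13, 82, 43).
R = 111 + 0.8333 × (13 − 111) = 29.337 → 29
G = 75 + 0.8333 × (82 − 75) = 80.833 → 81
B = 110 + 0.8333 × (43 − 110) = 54.169 → 54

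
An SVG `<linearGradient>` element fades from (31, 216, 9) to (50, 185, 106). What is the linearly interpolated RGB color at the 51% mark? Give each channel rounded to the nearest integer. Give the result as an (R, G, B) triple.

(41, 200, 58)

51% corresponds to t = 0.51.
R = 31 + 0.51 × (50 − 31) = 31 + 0.51 × 19 = 40.69 → 41
G = 216 + 0.51 × (185 − 216) = 216 + 0.51 × -31 = 200.19 → 200
B = 9 + 0.51 × (106 − 9) = 9 + 0.51 × 97 = 58.47 → 58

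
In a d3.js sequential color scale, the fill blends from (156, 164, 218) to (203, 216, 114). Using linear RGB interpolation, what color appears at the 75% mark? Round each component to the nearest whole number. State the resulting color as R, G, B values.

(191, 203, 140)

75% corresponds to t = 0.75.
R = 156 + 0.75 × (203 − 156) = 156 + 0.75 × 47 = 191.25 → 191
G = 164 + 0.75 × (216 − 164) = 164 + 0.75 × 52 = 203 → 203
B = 218 + 0.75 × (114 − 218) = 218 + 0.75 × -104 = 140 → 140
So the blended color is (191, 203, 140), about #bfcb8c.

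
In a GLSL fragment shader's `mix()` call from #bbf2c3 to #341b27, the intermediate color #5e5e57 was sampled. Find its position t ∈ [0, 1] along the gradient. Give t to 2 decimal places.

0.69

Invert the lerp on the G channel (largest span, 215): t = (94 − 242) / (27 − 242) = -148/-215 = 0.68837.
Check on R: (94 − 187)/(52 − 187) = 0.6889 ✓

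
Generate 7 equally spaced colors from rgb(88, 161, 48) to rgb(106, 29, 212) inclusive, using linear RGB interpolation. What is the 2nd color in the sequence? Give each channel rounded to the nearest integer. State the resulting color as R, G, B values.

(91, 139, 75)

With 7 swatches and endpoints inclusive, swatch 2 sits at t = (2 − 1)/(7 − 1) = 1/6 ≈ 0.1667.
R = 88 + 0.1667 × (106 − 88) = 91.001 → 91
G = 161 + 0.1667 × (29 − 161) = 138.996 → 139
B = 48 + 0.1667 × (212 − 48) = 75.339 → 75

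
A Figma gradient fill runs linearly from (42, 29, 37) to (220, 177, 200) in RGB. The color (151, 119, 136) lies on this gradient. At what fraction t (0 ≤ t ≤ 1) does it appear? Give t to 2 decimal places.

0.61

Invert the lerp on the R channel (largest span, 178): t = (151 − 42) / (220 − 42) = 109/178 = 0.61236.
Check on G: (119 − 29)/(177 − 29) = 0.6081 ✓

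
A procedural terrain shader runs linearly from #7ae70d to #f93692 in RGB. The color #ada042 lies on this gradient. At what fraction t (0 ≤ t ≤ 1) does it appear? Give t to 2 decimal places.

Invert the lerp on the G channel (largest span, 177): t = (160 − 231) / (54 − 231) = -71/-177 = 0.40113.
Check on R: (173 − 122)/(249 − 122) = 0.4016 ✓

0.40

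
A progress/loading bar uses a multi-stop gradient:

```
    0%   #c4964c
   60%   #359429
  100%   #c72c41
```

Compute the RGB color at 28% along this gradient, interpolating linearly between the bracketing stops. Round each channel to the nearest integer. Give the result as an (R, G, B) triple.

28% lies between the 0% and 60% stops, so the local fraction is t = (28 − 0)/(60 − 0) = 28/60 ≈ 0.4667.
#c4964c → (196, 150, 76); #359429 → (53, 148, 41).
R = 196 + 0.4667 × (53 − 196) = 129.262 → 129
G = 150 + 0.4667 × (148 − 150) = 149.067 → 149
B = 76 + 0.4667 × (41 − 76) = 59.666 → 60

(129, 149, 60)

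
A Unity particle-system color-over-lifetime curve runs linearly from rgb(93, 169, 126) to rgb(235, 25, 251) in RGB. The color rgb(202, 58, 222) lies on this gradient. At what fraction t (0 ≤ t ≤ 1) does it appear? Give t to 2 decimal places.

0.77

Invert the lerp on the G channel (largest span, 144): t = (58 − 169) / (25 − 169) = -111/-144 = 0.77083.
Check on R: (202 − 93)/(235 − 93) = 0.7676 ✓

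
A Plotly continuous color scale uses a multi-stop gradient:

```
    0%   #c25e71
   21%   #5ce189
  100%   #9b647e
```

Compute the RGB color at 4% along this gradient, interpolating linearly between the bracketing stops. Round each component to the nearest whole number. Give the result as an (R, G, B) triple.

4% lies between the 0% and 21% stops, so the local fraction is t = (4 − 0)/(21 − 0) = 4/21 ≈ 0.1905.
#c25e71 → (194, 94, 113); #5ce189 → (92, 225, 137).
R = 194 + 0.1905 × (92 − 194) = 174.569 → 175
G = 94 + 0.1905 × (225 − 94) = 118.956 → 119
B = 113 + 0.1905 × (137 − 113) = 117.572 → 118

(175, 119, 118)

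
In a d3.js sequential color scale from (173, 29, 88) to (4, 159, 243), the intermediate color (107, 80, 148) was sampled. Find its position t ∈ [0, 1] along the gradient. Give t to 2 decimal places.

Invert the lerp on the R channel (largest span, 169): t = (107 − 173) / (4 − 173) = -66/-169 = 0.39053.
Check on G: (80 − 29)/(159 − 29) = 0.3923 ✓

0.39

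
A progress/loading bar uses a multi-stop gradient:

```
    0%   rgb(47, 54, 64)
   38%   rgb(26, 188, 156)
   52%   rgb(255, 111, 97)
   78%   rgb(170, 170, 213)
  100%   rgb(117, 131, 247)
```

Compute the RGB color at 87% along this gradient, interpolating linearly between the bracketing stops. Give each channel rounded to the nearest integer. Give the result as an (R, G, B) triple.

(148, 154, 227)

87% lies between the 78% and 100% stops, so the local fraction is t = (87 − 78)/(100 − 78) = 9/22 ≈ 0.4091.
R = 170 + 0.4091 × (117 − 170) = 148.318 → 148
G = 170 + 0.4091 × (131 − 170) = 154.045 → 154
B = 213 + 0.4091 × (247 − 213) = 226.909 → 227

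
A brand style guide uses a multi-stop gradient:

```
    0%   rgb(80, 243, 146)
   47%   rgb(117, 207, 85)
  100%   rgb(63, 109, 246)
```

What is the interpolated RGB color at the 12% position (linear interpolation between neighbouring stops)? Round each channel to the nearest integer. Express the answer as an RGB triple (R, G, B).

12% lies between the 0% and 47% stops, so the local fraction is t = (12 − 0)/(47 − 0) = 12/47 ≈ 0.2553.
R = 80 + 0.2553 × (117 − 80) = 89.446 → 89
G = 243 + 0.2553 × (207 − 243) = 233.809 → 234
B = 146 + 0.2553 × (85 − 146) = 130.427 → 130

(89, 234, 130)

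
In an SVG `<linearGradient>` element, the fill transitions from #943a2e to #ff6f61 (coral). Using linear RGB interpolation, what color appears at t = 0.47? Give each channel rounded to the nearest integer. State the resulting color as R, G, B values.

#943a2e → (148, 58, 46); #ff6f61 → (255, 111, 97).
R = 148 + 0.47 × (255 − 148) = 148 + 0.47 × 107 = 198.29 → 198
G = 58 + 0.47 × (111 − 58) = 58 + 0.47 × 53 = 82.91 → 83
B = 46 + 0.47 × (97 − 46) = 46 + 0.47 × 51 = 69.97 → 70
So the blended color is (198, 83, 70), about #c65346.

(198, 83, 70)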